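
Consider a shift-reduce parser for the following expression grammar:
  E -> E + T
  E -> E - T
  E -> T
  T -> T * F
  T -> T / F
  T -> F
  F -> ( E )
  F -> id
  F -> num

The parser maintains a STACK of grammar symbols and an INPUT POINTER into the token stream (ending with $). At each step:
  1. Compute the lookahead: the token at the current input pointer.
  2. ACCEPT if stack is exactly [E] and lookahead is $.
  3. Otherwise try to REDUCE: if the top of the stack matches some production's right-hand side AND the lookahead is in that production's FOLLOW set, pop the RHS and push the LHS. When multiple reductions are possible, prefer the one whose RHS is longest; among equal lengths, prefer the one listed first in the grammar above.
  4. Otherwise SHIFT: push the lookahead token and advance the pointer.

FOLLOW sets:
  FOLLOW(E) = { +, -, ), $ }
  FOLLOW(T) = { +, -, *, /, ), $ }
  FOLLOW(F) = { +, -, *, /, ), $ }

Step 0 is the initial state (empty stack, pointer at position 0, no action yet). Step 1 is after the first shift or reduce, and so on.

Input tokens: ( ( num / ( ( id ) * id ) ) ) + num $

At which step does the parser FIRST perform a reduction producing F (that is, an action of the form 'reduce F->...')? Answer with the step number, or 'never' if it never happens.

Step 1: shift (. Stack=[(] ptr=1 lookahead=( remaining=[( num / ( ( id ) * id ) ) ) + num $]
Step 2: shift (. Stack=[( (] ptr=2 lookahead=num remaining=[num / ( ( id ) * id ) ) ) + num $]
Step 3: shift num. Stack=[( ( num] ptr=3 lookahead=/ remaining=[/ ( ( id ) * id ) ) ) + num $]
Step 4: reduce F->num. Stack=[( ( F] ptr=3 lookahead=/ remaining=[/ ( ( id ) * id ) ) ) + num $]

Answer: 4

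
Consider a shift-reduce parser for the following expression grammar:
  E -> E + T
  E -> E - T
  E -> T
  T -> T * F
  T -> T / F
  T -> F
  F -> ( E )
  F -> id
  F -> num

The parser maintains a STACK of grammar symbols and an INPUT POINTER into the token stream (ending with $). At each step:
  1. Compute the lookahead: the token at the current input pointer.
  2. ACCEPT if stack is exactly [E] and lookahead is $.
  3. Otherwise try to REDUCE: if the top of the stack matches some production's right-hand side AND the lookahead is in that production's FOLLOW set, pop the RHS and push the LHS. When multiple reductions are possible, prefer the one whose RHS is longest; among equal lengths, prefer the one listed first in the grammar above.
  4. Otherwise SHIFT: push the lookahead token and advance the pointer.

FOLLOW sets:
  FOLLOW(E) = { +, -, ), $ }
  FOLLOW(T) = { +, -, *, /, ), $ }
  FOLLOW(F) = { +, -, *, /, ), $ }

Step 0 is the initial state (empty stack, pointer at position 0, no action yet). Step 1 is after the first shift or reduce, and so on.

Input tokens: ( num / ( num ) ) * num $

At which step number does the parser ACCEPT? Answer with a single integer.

Step 1: shift (. Stack=[(] ptr=1 lookahead=num remaining=[num / ( num ) ) * num $]
Step 2: shift num. Stack=[( num] ptr=2 lookahead=/ remaining=[/ ( num ) ) * num $]
Step 3: reduce F->num. Stack=[( F] ptr=2 lookahead=/ remaining=[/ ( num ) ) * num $]
Step 4: reduce T->F. Stack=[( T] ptr=2 lookahead=/ remaining=[/ ( num ) ) * num $]
Step 5: shift /. Stack=[( T /] ptr=3 lookahead=( remaining=[( num ) ) * num $]
Step 6: shift (. Stack=[( T / (] ptr=4 lookahead=num remaining=[num ) ) * num $]
Step 7: shift num. Stack=[( T / ( num] ptr=5 lookahead=) remaining=[) ) * num $]
Step 8: reduce F->num. Stack=[( T / ( F] ptr=5 lookahead=) remaining=[) ) * num $]
Step 9: reduce T->F. Stack=[( T / ( T] ptr=5 lookahead=) remaining=[) ) * num $]
Step 10: reduce E->T. Stack=[( T / ( E] ptr=5 lookahead=) remaining=[) ) * num $]
Step 11: shift ). Stack=[( T / ( E )] ptr=6 lookahead=) remaining=[) * num $]
Step 12: reduce F->( E ). Stack=[( T / F] ptr=6 lookahead=) remaining=[) * num $]
Step 13: reduce T->T / F. Stack=[( T] ptr=6 lookahead=) remaining=[) * num $]
Step 14: reduce E->T. Stack=[( E] ptr=6 lookahead=) remaining=[) * num $]
Step 15: shift ). Stack=[( E )] ptr=7 lookahead=* remaining=[* num $]
Step 16: reduce F->( E ). Stack=[F] ptr=7 lookahead=* remaining=[* num $]
Step 17: reduce T->F. Stack=[T] ptr=7 lookahead=* remaining=[* num $]
Step 18: shift *. Stack=[T *] ptr=8 lookahead=num remaining=[num $]
Step 19: shift num. Stack=[T * num] ptr=9 lookahead=$ remaining=[$]
Step 20: reduce F->num. Stack=[T * F] ptr=9 lookahead=$ remaining=[$]
Step 21: reduce T->T * F. Stack=[T] ptr=9 lookahead=$ remaining=[$]
Step 22: reduce E->T. Stack=[E] ptr=9 lookahead=$ remaining=[$]
Step 23: accept. Stack=[E] ptr=9 lookahead=$ remaining=[$]

Answer: 23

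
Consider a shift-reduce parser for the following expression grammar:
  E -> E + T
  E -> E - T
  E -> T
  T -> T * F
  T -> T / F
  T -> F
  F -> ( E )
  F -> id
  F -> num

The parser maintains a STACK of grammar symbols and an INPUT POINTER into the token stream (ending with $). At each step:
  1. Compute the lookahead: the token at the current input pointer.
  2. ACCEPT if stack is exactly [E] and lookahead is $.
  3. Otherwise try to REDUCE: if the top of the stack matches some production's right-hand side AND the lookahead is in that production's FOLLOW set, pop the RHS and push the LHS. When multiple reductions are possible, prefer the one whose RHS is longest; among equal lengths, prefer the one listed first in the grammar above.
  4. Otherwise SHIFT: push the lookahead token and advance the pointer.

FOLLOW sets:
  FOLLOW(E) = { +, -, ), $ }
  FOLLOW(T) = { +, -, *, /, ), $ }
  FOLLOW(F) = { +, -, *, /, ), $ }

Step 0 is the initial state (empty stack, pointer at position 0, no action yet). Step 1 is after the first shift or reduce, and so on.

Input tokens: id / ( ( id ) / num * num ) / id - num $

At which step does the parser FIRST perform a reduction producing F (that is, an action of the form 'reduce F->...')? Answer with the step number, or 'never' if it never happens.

Step 1: shift id. Stack=[id] ptr=1 lookahead=/ remaining=[/ ( ( id ) / num * num ) / id - num $]
Step 2: reduce F->id. Stack=[F] ptr=1 lookahead=/ remaining=[/ ( ( id ) / num * num ) / id - num $]

Answer: 2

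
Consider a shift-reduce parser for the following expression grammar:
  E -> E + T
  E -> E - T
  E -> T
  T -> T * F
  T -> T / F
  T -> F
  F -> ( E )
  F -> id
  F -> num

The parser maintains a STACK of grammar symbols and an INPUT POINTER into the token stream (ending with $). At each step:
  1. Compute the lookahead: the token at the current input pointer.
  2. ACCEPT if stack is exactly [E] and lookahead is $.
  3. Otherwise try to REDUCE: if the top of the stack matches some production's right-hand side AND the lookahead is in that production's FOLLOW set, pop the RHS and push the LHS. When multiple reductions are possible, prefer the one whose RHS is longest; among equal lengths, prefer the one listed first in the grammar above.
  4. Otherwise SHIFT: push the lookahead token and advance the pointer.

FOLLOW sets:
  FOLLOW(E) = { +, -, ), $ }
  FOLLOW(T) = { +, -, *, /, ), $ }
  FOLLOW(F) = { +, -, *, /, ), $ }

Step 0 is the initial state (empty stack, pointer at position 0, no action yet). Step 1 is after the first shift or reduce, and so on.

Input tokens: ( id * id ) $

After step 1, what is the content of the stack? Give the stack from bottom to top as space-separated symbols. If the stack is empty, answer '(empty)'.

Answer: (

Derivation:
Step 1: shift (. Stack=[(] ptr=1 lookahead=id remaining=[id * id ) $]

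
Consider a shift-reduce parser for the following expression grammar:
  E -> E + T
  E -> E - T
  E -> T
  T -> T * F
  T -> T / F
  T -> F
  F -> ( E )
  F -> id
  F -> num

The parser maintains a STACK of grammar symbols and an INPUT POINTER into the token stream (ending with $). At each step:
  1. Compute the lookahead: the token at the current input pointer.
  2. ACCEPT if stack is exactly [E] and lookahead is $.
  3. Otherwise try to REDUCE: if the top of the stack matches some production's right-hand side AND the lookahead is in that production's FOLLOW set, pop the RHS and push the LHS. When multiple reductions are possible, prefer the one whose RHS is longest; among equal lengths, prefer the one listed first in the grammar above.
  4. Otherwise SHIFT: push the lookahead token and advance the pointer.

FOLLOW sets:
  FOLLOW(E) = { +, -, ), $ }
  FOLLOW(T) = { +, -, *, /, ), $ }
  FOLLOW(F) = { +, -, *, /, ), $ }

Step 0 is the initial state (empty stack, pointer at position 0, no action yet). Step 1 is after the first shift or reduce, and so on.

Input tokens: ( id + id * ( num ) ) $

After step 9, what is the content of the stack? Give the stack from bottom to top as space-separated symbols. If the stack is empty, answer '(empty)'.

Answer: ( E + T

Derivation:
Step 1: shift (. Stack=[(] ptr=1 lookahead=id remaining=[id + id * ( num ) ) $]
Step 2: shift id. Stack=[( id] ptr=2 lookahead=+ remaining=[+ id * ( num ) ) $]
Step 3: reduce F->id. Stack=[( F] ptr=2 lookahead=+ remaining=[+ id * ( num ) ) $]
Step 4: reduce T->F. Stack=[( T] ptr=2 lookahead=+ remaining=[+ id * ( num ) ) $]
Step 5: reduce E->T. Stack=[( E] ptr=2 lookahead=+ remaining=[+ id * ( num ) ) $]
Step 6: shift +. Stack=[( E +] ptr=3 lookahead=id remaining=[id * ( num ) ) $]
Step 7: shift id. Stack=[( E + id] ptr=4 lookahead=* remaining=[* ( num ) ) $]
Step 8: reduce F->id. Stack=[( E + F] ptr=4 lookahead=* remaining=[* ( num ) ) $]
Step 9: reduce T->F. Stack=[( E + T] ptr=4 lookahead=* remaining=[* ( num ) ) $]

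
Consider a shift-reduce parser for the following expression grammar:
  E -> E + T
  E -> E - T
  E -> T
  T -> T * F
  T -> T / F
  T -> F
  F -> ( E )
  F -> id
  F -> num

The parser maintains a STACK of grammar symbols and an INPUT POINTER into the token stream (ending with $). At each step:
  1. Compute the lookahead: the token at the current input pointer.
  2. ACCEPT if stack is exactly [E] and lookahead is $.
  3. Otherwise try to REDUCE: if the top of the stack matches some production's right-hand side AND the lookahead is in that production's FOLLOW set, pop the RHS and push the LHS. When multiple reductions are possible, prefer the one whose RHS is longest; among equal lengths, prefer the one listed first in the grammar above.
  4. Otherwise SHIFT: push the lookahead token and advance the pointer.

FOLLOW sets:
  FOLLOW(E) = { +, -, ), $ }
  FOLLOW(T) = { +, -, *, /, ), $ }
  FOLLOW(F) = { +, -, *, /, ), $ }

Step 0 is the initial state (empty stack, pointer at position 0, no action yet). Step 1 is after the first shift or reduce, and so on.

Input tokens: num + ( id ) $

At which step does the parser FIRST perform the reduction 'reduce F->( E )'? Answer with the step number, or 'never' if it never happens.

Answer: 12

Derivation:
Step 1: shift num. Stack=[num] ptr=1 lookahead=+ remaining=[+ ( id ) $]
Step 2: reduce F->num. Stack=[F] ptr=1 lookahead=+ remaining=[+ ( id ) $]
Step 3: reduce T->F. Stack=[T] ptr=1 lookahead=+ remaining=[+ ( id ) $]
Step 4: reduce E->T. Stack=[E] ptr=1 lookahead=+ remaining=[+ ( id ) $]
Step 5: shift +. Stack=[E +] ptr=2 lookahead=( remaining=[( id ) $]
Step 6: shift (. Stack=[E + (] ptr=3 lookahead=id remaining=[id ) $]
Step 7: shift id. Stack=[E + ( id] ptr=4 lookahead=) remaining=[) $]
Step 8: reduce F->id. Stack=[E + ( F] ptr=4 lookahead=) remaining=[) $]
Step 9: reduce T->F. Stack=[E + ( T] ptr=4 lookahead=) remaining=[) $]
Step 10: reduce E->T. Stack=[E + ( E] ptr=4 lookahead=) remaining=[) $]
Step 11: shift ). Stack=[E + ( E )] ptr=5 lookahead=$ remaining=[$]
Step 12: reduce F->( E ). Stack=[E + F] ptr=5 lookahead=$ remaining=[$]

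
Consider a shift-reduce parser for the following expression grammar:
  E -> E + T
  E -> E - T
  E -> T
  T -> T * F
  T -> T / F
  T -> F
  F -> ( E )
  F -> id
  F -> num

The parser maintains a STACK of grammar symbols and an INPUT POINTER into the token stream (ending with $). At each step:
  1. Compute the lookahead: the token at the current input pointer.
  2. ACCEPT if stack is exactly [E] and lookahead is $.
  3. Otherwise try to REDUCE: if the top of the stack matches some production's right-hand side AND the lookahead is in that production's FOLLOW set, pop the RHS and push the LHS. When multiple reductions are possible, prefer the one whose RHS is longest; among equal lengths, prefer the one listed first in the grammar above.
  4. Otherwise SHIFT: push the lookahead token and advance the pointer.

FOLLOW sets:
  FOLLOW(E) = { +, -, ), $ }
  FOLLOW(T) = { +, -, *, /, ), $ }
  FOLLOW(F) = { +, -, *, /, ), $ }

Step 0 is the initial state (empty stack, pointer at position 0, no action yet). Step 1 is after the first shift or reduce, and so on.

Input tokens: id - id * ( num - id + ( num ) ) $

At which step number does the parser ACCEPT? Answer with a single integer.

Answer: 34

Derivation:
Step 1: shift id. Stack=[id] ptr=1 lookahead=- remaining=[- id * ( num - id + ( num ) ) $]
Step 2: reduce F->id. Stack=[F] ptr=1 lookahead=- remaining=[- id * ( num - id + ( num ) ) $]
Step 3: reduce T->F. Stack=[T] ptr=1 lookahead=- remaining=[- id * ( num - id + ( num ) ) $]
Step 4: reduce E->T. Stack=[E] ptr=1 lookahead=- remaining=[- id * ( num - id + ( num ) ) $]
Step 5: shift -. Stack=[E -] ptr=2 lookahead=id remaining=[id * ( num - id + ( num ) ) $]
Step 6: shift id. Stack=[E - id] ptr=3 lookahead=* remaining=[* ( num - id + ( num ) ) $]
Step 7: reduce F->id. Stack=[E - F] ptr=3 lookahead=* remaining=[* ( num - id + ( num ) ) $]
Step 8: reduce T->F. Stack=[E - T] ptr=3 lookahead=* remaining=[* ( num - id + ( num ) ) $]
Step 9: shift *. Stack=[E - T *] ptr=4 lookahead=( remaining=[( num - id + ( num ) ) $]
Step 10: shift (. Stack=[E - T * (] ptr=5 lookahead=num remaining=[num - id + ( num ) ) $]
Step 11: shift num. Stack=[E - T * ( num] ptr=6 lookahead=- remaining=[- id + ( num ) ) $]
Step 12: reduce F->num. Stack=[E - T * ( F] ptr=6 lookahead=- remaining=[- id + ( num ) ) $]
Step 13: reduce T->F. Stack=[E - T * ( T] ptr=6 lookahead=- remaining=[- id + ( num ) ) $]
Step 14: reduce E->T. Stack=[E - T * ( E] ptr=6 lookahead=- remaining=[- id + ( num ) ) $]
Step 15: shift -. Stack=[E - T * ( E -] ptr=7 lookahead=id remaining=[id + ( num ) ) $]
Step 16: shift id. Stack=[E - T * ( E - id] ptr=8 lookahead=+ remaining=[+ ( num ) ) $]
Step 17: reduce F->id. Stack=[E - T * ( E - F] ptr=8 lookahead=+ remaining=[+ ( num ) ) $]
Step 18: reduce T->F. Stack=[E - T * ( E - T] ptr=8 lookahead=+ remaining=[+ ( num ) ) $]
Step 19: reduce E->E - T. Stack=[E - T * ( E] ptr=8 lookahead=+ remaining=[+ ( num ) ) $]
Step 20: shift +. Stack=[E - T * ( E +] ptr=9 lookahead=( remaining=[( num ) ) $]
Step 21: shift (. Stack=[E - T * ( E + (] ptr=10 lookahead=num remaining=[num ) ) $]
Step 22: shift num. Stack=[E - T * ( E + ( num] ptr=11 lookahead=) remaining=[) ) $]
Step 23: reduce F->num. Stack=[E - T * ( E + ( F] ptr=11 lookahead=) remaining=[) ) $]
Step 24: reduce T->F. Stack=[E - T * ( E + ( T] ptr=11 lookahead=) remaining=[) ) $]
Step 25: reduce E->T. Stack=[E - T * ( E + ( E] ptr=11 lookahead=) remaining=[) ) $]
Step 26: shift ). Stack=[E - T * ( E + ( E )] ptr=12 lookahead=) remaining=[) $]
Step 27: reduce F->( E ). Stack=[E - T * ( E + F] ptr=12 lookahead=) remaining=[) $]
Step 28: reduce T->F. Stack=[E - T * ( E + T] ptr=12 lookahead=) remaining=[) $]
Step 29: reduce E->E + T. Stack=[E - T * ( E] ptr=12 lookahead=) remaining=[) $]
Step 30: shift ). Stack=[E - T * ( E )] ptr=13 lookahead=$ remaining=[$]
Step 31: reduce F->( E ). Stack=[E - T * F] ptr=13 lookahead=$ remaining=[$]
Step 32: reduce T->T * F. Stack=[E - T] ptr=13 lookahead=$ remaining=[$]
Step 33: reduce E->E - T. Stack=[E] ptr=13 lookahead=$ remaining=[$]
Step 34: accept. Stack=[E] ptr=13 lookahead=$ remaining=[$]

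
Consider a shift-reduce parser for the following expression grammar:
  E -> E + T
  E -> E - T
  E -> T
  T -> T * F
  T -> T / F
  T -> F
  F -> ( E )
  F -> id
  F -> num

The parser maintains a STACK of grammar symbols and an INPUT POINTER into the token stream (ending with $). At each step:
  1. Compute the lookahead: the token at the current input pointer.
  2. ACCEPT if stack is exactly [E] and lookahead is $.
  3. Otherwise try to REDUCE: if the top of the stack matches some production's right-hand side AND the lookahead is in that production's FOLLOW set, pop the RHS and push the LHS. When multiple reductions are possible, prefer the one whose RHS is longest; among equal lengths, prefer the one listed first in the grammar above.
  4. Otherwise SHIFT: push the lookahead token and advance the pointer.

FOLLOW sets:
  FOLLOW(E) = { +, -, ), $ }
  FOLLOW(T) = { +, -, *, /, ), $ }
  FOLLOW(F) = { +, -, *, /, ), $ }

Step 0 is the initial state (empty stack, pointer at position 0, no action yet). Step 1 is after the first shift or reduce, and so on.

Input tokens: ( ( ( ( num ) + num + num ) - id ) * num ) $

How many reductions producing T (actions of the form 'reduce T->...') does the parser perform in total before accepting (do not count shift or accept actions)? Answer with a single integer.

Step 1: shift (. Stack=[(] ptr=1 lookahead=( remaining=[( ( ( num ) + num + num ) - id ) * num ) $]
Step 2: shift (. Stack=[( (] ptr=2 lookahead=( remaining=[( ( num ) + num + num ) - id ) * num ) $]
Step 3: shift (. Stack=[( ( (] ptr=3 lookahead=( remaining=[( num ) + num + num ) - id ) * num ) $]
Step 4: shift (. Stack=[( ( ( (] ptr=4 lookahead=num remaining=[num ) + num + num ) - id ) * num ) $]
Step 5: shift num. Stack=[( ( ( ( num] ptr=5 lookahead=) remaining=[) + num + num ) - id ) * num ) $]
Step 6: reduce F->num. Stack=[( ( ( ( F] ptr=5 lookahead=) remaining=[) + num + num ) - id ) * num ) $]
Step 7: reduce T->F. Stack=[( ( ( ( T] ptr=5 lookahead=) remaining=[) + num + num ) - id ) * num ) $]
Step 8: reduce E->T. Stack=[( ( ( ( E] ptr=5 lookahead=) remaining=[) + num + num ) - id ) * num ) $]
Step 9: shift ). Stack=[( ( ( ( E )] ptr=6 lookahead=+ remaining=[+ num + num ) - id ) * num ) $]
Step 10: reduce F->( E ). Stack=[( ( ( F] ptr=6 lookahead=+ remaining=[+ num + num ) - id ) * num ) $]
Step 11: reduce T->F. Stack=[( ( ( T] ptr=6 lookahead=+ remaining=[+ num + num ) - id ) * num ) $]
Step 12: reduce E->T. Stack=[( ( ( E] ptr=6 lookahead=+ remaining=[+ num + num ) - id ) * num ) $]
Step 13: shift +. Stack=[( ( ( E +] ptr=7 lookahead=num remaining=[num + num ) - id ) * num ) $]
Step 14: shift num. Stack=[( ( ( E + num] ptr=8 lookahead=+ remaining=[+ num ) - id ) * num ) $]
Step 15: reduce F->num. Stack=[( ( ( E + F] ptr=8 lookahead=+ remaining=[+ num ) - id ) * num ) $]
Step 16: reduce T->F. Stack=[( ( ( E + T] ptr=8 lookahead=+ remaining=[+ num ) - id ) * num ) $]
Step 17: reduce E->E + T. Stack=[( ( ( E] ptr=8 lookahead=+ remaining=[+ num ) - id ) * num ) $]
Step 18: shift +. Stack=[( ( ( E +] ptr=9 lookahead=num remaining=[num ) - id ) * num ) $]
Step 19: shift num. Stack=[( ( ( E + num] ptr=10 lookahead=) remaining=[) - id ) * num ) $]
Step 20: reduce F->num. Stack=[( ( ( E + F] ptr=10 lookahead=) remaining=[) - id ) * num ) $]
Step 21: reduce T->F. Stack=[( ( ( E + T] ptr=10 lookahead=) remaining=[) - id ) * num ) $]
Step 22: reduce E->E + T. Stack=[( ( ( E] ptr=10 lookahead=) remaining=[) - id ) * num ) $]
Step 23: shift ). Stack=[( ( ( E )] ptr=11 lookahead=- remaining=[- id ) * num ) $]
Step 24: reduce F->( E ). Stack=[( ( F] ptr=11 lookahead=- remaining=[- id ) * num ) $]
Step 25: reduce T->F. Stack=[( ( T] ptr=11 lookahead=- remaining=[- id ) * num ) $]
Step 26: reduce E->T. Stack=[( ( E] ptr=11 lookahead=- remaining=[- id ) * num ) $]
Step 27: shift -. Stack=[( ( E -] ptr=12 lookahead=id remaining=[id ) * num ) $]
Step 28: shift id. Stack=[( ( E - id] ptr=13 lookahead=) remaining=[) * num ) $]
Step 29: reduce F->id. Stack=[( ( E - F] ptr=13 lookahead=) remaining=[) * num ) $]
Step 30: reduce T->F. Stack=[( ( E - T] ptr=13 lookahead=) remaining=[) * num ) $]
Step 31: reduce E->E - T. Stack=[( ( E] ptr=13 lookahead=) remaining=[) * num ) $]
Step 32: shift ). Stack=[( ( E )] ptr=14 lookahead=* remaining=[* num ) $]
Step 33: reduce F->( E ). Stack=[( F] ptr=14 lookahead=* remaining=[* num ) $]
Step 34: reduce T->F. Stack=[( T] ptr=14 lookahead=* remaining=[* num ) $]
Step 35: shift *. Stack=[( T *] ptr=15 lookahead=num remaining=[num ) $]
Step 36: shift num. Stack=[( T * num] ptr=16 lookahead=) remaining=[) $]
Step 37: reduce F->num. Stack=[( T * F] ptr=16 lookahead=) remaining=[) $]
Step 38: reduce T->T * F. Stack=[( T] ptr=16 lookahead=) remaining=[) $]
Step 39: reduce E->T. Stack=[( E] ptr=16 lookahead=) remaining=[) $]
Step 40: shift ). Stack=[( E )] ptr=17 lookahead=$ remaining=[$]
Step 41: reduce F->( E ). Stack=[F] ptr=17 lookahead=$ remaining=[$]
Step 42: reduce T->F. Stack=[T] ptr=17 lookahead=$ remaining=[$]
Step 43: reduce E->T. Stack=[E] ptr=17 lookahead=$ remaining=[$]
Step 44: accept. Stack=[E] ptr=17 lookahead=$ remaining=[$]

Answer: 9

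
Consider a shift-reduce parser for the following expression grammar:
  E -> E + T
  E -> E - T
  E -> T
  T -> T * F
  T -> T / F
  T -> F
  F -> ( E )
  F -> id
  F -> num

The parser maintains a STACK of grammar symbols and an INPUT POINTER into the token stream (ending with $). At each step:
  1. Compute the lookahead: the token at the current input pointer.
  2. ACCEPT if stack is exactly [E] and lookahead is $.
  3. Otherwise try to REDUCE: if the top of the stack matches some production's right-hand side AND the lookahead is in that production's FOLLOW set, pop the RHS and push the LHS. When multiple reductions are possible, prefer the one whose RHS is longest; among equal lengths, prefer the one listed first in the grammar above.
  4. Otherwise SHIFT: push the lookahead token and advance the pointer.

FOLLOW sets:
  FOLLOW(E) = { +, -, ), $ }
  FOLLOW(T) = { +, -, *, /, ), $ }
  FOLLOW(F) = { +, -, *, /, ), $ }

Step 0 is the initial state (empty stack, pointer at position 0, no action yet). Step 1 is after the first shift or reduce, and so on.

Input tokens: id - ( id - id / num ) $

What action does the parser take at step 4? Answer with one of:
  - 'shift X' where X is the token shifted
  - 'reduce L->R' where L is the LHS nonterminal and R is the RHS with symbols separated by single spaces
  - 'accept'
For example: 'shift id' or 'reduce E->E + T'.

Answer: reduce E->T

Derivation:
Step 1: shift id. Stack=[id] ptr=1 lookahead=- remaining=[- ( id - id / num ) $]
Step 2: reduce F->id. Stack=[F] ptr=1 lookahead=- remaining=[- ( id - id / num ) $]
Step 3: reduce T->F. Stack=[T] ptr=1 lookahead=- remaining=[- ( id - id / num ) $]
Step 4: reduce E->T. Stack=[E] ptr=1 lookahead=- remaining=[- ( id - id / num ) $]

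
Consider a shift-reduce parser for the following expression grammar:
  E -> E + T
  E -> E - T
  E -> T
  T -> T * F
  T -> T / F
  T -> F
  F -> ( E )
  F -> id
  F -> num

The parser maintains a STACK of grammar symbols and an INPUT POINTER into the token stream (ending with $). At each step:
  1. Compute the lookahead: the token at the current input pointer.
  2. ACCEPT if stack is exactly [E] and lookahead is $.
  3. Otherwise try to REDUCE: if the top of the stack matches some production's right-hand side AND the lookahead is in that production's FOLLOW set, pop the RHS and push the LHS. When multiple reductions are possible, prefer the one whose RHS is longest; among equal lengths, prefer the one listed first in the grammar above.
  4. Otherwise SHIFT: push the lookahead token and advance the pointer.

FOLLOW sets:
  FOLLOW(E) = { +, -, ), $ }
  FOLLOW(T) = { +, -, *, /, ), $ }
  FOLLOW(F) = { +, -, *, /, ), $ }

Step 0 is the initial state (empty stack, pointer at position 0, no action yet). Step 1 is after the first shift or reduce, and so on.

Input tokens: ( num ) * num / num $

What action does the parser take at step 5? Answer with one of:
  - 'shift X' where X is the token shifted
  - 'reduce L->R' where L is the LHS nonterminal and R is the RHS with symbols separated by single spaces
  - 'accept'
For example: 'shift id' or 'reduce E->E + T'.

Answer: reduce E->T

Derivation:
Step 1: shift (. Stack=[(] ptr=1 lookahead=num remaining=[num ) * num / num $]
Step 2: shift num. Stack=[( num] ptr=2 lookahead=) remaining=[) * num / num $]
Step 3: reduce F->num. Stack=[( F] ptr=2 lookahead=) remaining=[) * num / num $]
Step 4: reduce T->F. Stack=[( T] ptr=2 lookahead=) remaining=[) * num / num $]
Step 5: reduce E->T. Stack=[( E] ptr=2 lookahead=) remaining=[) * num / num $]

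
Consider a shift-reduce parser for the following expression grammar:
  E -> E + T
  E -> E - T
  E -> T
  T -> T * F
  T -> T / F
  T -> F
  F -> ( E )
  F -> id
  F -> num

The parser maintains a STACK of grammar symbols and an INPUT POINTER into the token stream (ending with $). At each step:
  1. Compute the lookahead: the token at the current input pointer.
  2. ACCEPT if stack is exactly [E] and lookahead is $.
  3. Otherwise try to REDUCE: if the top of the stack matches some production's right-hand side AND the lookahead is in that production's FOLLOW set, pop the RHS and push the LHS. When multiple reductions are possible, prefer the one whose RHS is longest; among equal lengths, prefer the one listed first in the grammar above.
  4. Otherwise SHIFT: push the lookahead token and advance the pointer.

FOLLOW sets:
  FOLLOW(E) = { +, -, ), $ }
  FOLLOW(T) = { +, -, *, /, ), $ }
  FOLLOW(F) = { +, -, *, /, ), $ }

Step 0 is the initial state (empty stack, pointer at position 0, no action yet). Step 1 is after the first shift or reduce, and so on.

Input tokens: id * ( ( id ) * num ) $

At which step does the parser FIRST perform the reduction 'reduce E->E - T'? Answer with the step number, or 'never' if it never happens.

Step 1: shift id. Stack=[id] ptr=1 lookahead=* remaining=[* ( ( id ) * num ) $]
Step 2: reduce F->id. Stack=[F] ptr=1 lookahead=* remaining=[* ( ( id ) * num ) $]
Step 3: reduce T->F. Stack=[T] ptr=1 lookahead=* remaining=[* ( ( id ) * num ) $]
Step 4: shift *. Stack=[T *] ptr=2 lookahead=( remaining=[( ( id ) * num ) $]
Step 5: shift (. Stack=[T * (] ptr=3 lookahead=( remaining=[( id ) * num ) $]
Step 6: shift (. Stack=[T * ( (] ptr=4 lookahead=id remaining=[id ) * num ) $]
Step 7: shift id. Stack=[T * ( ( id] ptr=5 lookahead=) remaining=[) * num ) $]
Step 8: reduce F->id. Stack=[T * ( ( F] ptr=5 lookahead=) remaining=[) * num ) $]
Step 9: reduce T->F. Stack=[T * ( ( T] ptr=5 lookahead=) remaining=[) * num ) $]
Step 10: reduce E->T. Stack=[T * ( ( E] ptr=5 lookahead=) remaining=[) * num ) $]
Step 11: shift ). Stack=[T * ( ( E )] ptr=6 lookahead=* remaining=[* num ) $]
Step 12: reduce F->( E ). Stack=[T * ( F] ptr=6 lookahead=* remaining=[* num ) $]
Step 13: reduce T->F. Stack=[T * ( T] ptr=6 lookahead=* remaining=[* num ) $]
Step 14: shift *. Stack=[T * ( T *] ptr=7 lookahead=num remaining=[num ) $]
Step 15: shift num. Stack=[T * ( T * num] ptr=8 lookahead=) remaining=[) $]
Step 16: reduce F->num. Stack=[T * ( T * F] ptr=8 lookahead=) remaining=[) $]
Step 17: reduce T->T * F. Stack=[T * ( T] ptr=8 lookahead=) remaining=[) $]
Step 18: reduce E->T. Stack=[T * ( E] ptr=8 lookahead=) remaining=[) $]
Step 19: shift ). Stack=[T * ( E )] ptr=9 lookahead=$ remaining=[$]
Step 20: reduce F->( E ). Stack=[T * F] ptr=9 lookahead=$ remaining=[$]
Step 21: reduce T->T * F. Stack=[T] ptr=9 lookahead=$ remaining=[$]
Step 22: reduce E->T. Stack=[E] ptr=9 lookahead=$ remaining=[$]
Step 23: accept. Stack=[E] ptr=9 lookahead=$ remaining=[$]

Answer: never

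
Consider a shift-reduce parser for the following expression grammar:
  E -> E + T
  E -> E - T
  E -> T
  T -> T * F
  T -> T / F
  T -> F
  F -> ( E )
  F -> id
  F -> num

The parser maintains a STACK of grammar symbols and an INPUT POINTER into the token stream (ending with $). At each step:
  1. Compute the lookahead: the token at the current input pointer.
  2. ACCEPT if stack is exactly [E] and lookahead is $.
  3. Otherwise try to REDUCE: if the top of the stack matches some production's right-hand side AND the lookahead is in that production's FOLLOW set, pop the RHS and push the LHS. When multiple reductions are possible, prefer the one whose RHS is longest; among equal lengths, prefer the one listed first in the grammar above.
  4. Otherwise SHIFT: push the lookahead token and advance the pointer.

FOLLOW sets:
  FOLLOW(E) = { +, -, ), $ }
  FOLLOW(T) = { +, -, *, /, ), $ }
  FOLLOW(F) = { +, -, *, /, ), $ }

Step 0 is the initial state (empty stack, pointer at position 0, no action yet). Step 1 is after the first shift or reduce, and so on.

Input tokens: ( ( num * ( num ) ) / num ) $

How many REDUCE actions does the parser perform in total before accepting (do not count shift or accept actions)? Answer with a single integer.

Step 1: shift (. Stack=[(] ptr=1 lookahead=( remaining=[( num * ( num ) ) / num ) $]
Step 2: shift (. Stack=[( (] ptr=2 lookahead=num remaining=[num * ( num ) ) / num ) $]
Step 3: shift num. Stack=[( ( num] ptr=3 lookahead=* remaining=[* ( num ) ) / num ) $]
Step 4: reduce F->num. Stack=[( ( F] ptr=3 lookahead=* remaining=[* ( num ) ) / num ) $]
Step 5: reduce T->F. Stack=[( ( T] ptr=3 lookahead=* remaining=[* ( num ) ) / num ) $]
Step 6: shift *. Stack=[( ( T *] ptr=4 lookahead=( remaining=[( num ) ) / num ) $]
Step 7: shift (. Stack=[( ( T * (] ptr=5 lookahead=num remaining=[num ) ) / num ) $]
Step 8: shift num. Stack=[( ( T * ( num] ptr=6 lookahead=) remaining=[) ) / num ) $]
Step 9: reduce F->num. Stack=[( ( T * ( F] ptr=6 lookahead=) remaining=[) ) / num ) $]
Step 10: reduce T->F. Stack=[( ( T * ( T] ptr=6 lookahead=) remaining=[) ) / num ) $]
Step 11: reduce E->T. Stack=[( ( T * ( E] ptr=6 lookahead=) remaining=[) ) / num ) $]
Step 12: shift ). Stack=[( ( T * ( E )] ptr=7 lookahead=) remaining=[) / num ) $]
Step 13: reduce F->( E ). Stack=[( ( T * F] ptr=7 lookahead=) remaining=[) / num ) $]
Step 14: reduce T->T * F. Stack=[( ( T] ptr=7 lookahead=) remaining=[) / num ) $]
Step 15: reduce E->T. Stack=[( ( E] ptr=7 lookahead=) remaining=[) / num ) $]
Step 16: shift ). Stack=[( ( E )] ptr=8 lookahead=/ remaining=[/ num ) $]
Step 17: reduce F->( E ). Stack=[( F] ptr=8 lookahead=/ remaining=[/ num ) $]
Step 18: reduce T->F. Stack=[( T] ptr=8 lookahead=/ remaining=[/ num ) $]
Step 19: shift /. Stack=[( T /] ptr=9 lookahead=num remaining=[num ) $]
Step 20: shift num. Stack=[( T / num] ptr=10 lookahead=) remaining=[) $]
Step 21: reduce F->num. Stack=[( T / F] ptr=10 lookahead=) remaining=[) $]
Step 22: reduce T->T / F. Stack=[( T] ptr=10 lookahead=) remaining=[) $]
Step 23: reduce E->T. Stack=[( E] ptr=10 lookahead=) remaining=[) $]
Step 24: shift ). Stack=[( E )] ptr=11 lookahead=$ remaining=[$]
Step 25: reduce F->( E ). Stack=[F] ptr=11 lookahead=$ remaining=[$]
Step 26: reduce T->F. Stack=[T] ptr=11 lookahead=$ remaining=[$]
Step 27: reduce E->T. Stack=[E] ptr=11 lookahead=$ remaining=[$]
Step 28: accept. Stack=[E] ptr=11 lookahead=$ remaining=[$]

Answer: 16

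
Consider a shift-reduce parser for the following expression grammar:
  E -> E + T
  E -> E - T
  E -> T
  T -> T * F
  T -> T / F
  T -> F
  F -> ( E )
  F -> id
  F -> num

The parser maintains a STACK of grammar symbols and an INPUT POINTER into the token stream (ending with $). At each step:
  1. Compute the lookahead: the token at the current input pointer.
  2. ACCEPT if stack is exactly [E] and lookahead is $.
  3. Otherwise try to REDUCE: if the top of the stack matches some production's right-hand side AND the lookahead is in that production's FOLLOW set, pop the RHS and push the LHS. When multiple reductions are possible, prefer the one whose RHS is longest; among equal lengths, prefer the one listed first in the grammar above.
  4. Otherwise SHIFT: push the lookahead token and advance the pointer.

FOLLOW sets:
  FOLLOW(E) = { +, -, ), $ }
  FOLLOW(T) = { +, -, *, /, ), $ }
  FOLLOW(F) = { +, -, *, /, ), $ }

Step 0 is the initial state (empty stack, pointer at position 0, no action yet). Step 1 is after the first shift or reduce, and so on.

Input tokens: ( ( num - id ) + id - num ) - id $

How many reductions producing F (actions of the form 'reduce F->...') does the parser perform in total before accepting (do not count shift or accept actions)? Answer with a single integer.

Answer: 7

Derivation:
Step 1: shift (. Stack=[(] ptr=1 lookahead=( remaining=[( num - id ) + id - num ) - id $]
Step 2: shift (. Stack=[( (] ptr=2 lookahead=num remaining=[num - id ) + id - num ) - id $]
Step 3: shift num. Stack=[( ( num] ptr=3 lookahead=- remaining=[- id ) + id - num ) - id $]
Step 4: reduce F->num. Stack=[( ( F] ptr=3 lookahead=- remaining=[- id ) + id - num ) - id $]
Step 5: reduce T->F. Stack=[( ( T] ptr=3 lookahead=- remaining=[- id ) + id - num ) - id $]
Step 6: reduce E->T. Stack=[( ( E] ptr=3 lookahead=- remaining=[- id ) + id - num ) - id $]
Step 7: shift -. Stack=[( ( E -] ptr=4 lookahead=id remaining=[id ) + id - num ) - id $]
Step 8: shift id. Stack=[( ( E - id] ptr=5 lookahead=) remaining=[) + id - num ) - id $]
Step 9: reduce F->id. Stack=[( ( E - F] ptr=5 lookahead=) remaining=[) + id - num ) - id $]
Step 10: reduce T->F. Stack=[( ( E - T] ptr=5 lookahead=) remaining=[) + id - num ) - id $]
Step 11: reduce E->E - T. Stack=[( ( E] ptr=5 lookahead=) remaining=[) + id - num ) - id $]
Step 12: shift ). Stack=[( ( E )] ptr=6 lookahead=+ remaining=[+ id - num ) - id $]
Step 13: reduce F->( E ). Stack=[( F] ptr=6 lookahead=+ remaining=[+ id - num ) - id $]
Step 14: reduce T->F. Stack=[( T] ptr=6 lookahead=+ remaining=[+ id - num ) - id $]
Step 15: reduce E->T. Stack=[( E] ptr=6 lookahead=+ remaining=[+ id - num ) - id $]
Step 16: shift +. Stack=[( E +] ptr=7 lookahead=id remaining=[id - num ) - id $]
Step 17: shift id. Stack=[( E + id] ptr=8 lookahead=- remaining=[- num ) - id $]
Step 18: reduce F->id. Stack=[( E + F] ptr=8 lookahead=- remaining=[- num ) - id $]
Step 19: reduce T->F. Stack=[( E + T] ptr=8 lookahead=- remaining=[- num ) - id $]
Step 20: reduce E->E + T. Stack=[( E] ptr=8 lookahead=- remaining=[- num ) - id $]
Step 21: shift -. Stack=[( E -] ptr=9 lookahead=num remaining=[num ) - id $]
Step 22: shift num. Stack=[( E - num] ptr=10 lookahead=) remaining=[) - id $]
Step 23: reduce F->num. Stack=[( E - F] ptr=10 lookahead=) remaining=[) - id $]
Step 24: reduce T->F. Stack=[( E - T] ptr=10 lookahead=) remaining=[) - id $]
Step 25: reduce E->E - T. Stack=[( E] ptr=10 lookahead=) remaining=[) - id $]
Step 26: shift ). Stack=[( E )] ptr=11 lookahead=- remaining=[- id $]
Step 27: reduce F->( E ). Stack=[F] ptr=11 lookahead=- remaining=[- id $]
Step 28: reduce T->F. Stack=[T] ptr=11 lookahead=- remaining=[- id $]
Step 29: reduce E->T. Stack=[E] ptr=11 lookahead=- remaining=[- id $]
Step 30: shift -. Stack=[E -] ptr=12 lookahead=id remaining=[id $]
Step 31: shift id. Stack=[E - id] ptr=13 lookahead=$ remaining=[$]
Step 32: reduce F->id. Stack=[E - F] ptr=13 lookahead=$ remaining=[$]
Step 33: reduce T->F. Stack=[E - T] ptr=13 lookahead=$ remaining=[$]
Step 34: reduce E->E - T. Stack=[E] ptr=13 lookahead=$ remaining=[$]
Step 35: accept. Stack=[E] ptr=13 lookahead=$ remaining=[$]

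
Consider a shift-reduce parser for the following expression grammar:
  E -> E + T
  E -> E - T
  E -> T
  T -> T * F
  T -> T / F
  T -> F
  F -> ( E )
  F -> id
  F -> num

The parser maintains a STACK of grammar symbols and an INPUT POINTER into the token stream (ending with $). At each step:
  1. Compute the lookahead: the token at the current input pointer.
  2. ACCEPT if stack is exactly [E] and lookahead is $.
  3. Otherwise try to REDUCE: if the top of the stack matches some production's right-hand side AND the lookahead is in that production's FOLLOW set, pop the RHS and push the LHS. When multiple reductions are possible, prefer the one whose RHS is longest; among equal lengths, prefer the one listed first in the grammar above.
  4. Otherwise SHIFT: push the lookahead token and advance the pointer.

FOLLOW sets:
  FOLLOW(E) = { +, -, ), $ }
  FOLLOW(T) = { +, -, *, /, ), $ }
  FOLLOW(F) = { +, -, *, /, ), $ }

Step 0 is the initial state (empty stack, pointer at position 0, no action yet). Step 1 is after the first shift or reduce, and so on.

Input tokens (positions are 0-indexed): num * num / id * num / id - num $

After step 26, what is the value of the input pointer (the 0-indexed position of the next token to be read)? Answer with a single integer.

Answer: 11

Derivation:
Step 1: shift num. Stack=[num] ptr=1 lookahead=* remaining=[* num / id * num / id - num $]
Step 2: reduce F->num. Stack=[F] ptr=1 lookahead=* remaining=[* num / id * num / id - num $]
Step 3: reduce T->F. Stack=[T] ptr=1 lookahead=* remaining=[* num / id * num / id - num $]
Step 4: shift *. Stack=[T *] ptr=2 lookahead=num remaining=[num / id * num / id - num $]
Step 5: shift num. Stack=[T * num] ptr=3 lookahead=/ remaining=[/ id * num / id - num $]
Step 6: reduce F->num. Stack=[T * F] ptr=3 lookahead=/ remaining=[/ id * num / id - num $]
Step 7: reduce T->T * F. Stack=[T] ptr=3 lookahead=/ remaining=[/ id * num / id - num $]
Step 8: shift /. Stack=[T /] ptr=4 lookahead=id remaining=[id * num / id - num $]
Step 9: shift id. Stack=[T / id] ptr=5 lookahead=* remaining=[* num / id - num $]
Step 10: reduce F->id. Stack=[T / F] ptr=5 lookahead=* remaining=[* num / id - num $]
Step 11: reduce T->T / F. Stack=[T] ptr=5 lookahead=* remaining=[* num / id - num $]
Step 12: shift *. Stack=[T *] ptr=6 lookahead=num remaining=[num / id - num $]
Step 13: shift num. Stack=[T * num] ptr=7 lookahead=/ remaining=[/ id - num $]
Step 14: reduce F->num. Stack=[T * F] ptr=7 lookahead=/ remaining=[/ id - num $]
Step 15: reduce T->T * F. Stack=[T] ptr=7 lookahead=/ remaining=[/ id - num $]
Step 16: shift /. Stack=[T /] ptr=8 lookahead=id remaining=[id - num $]
Step 17: shift id. Stack=[T / id] ptr=9 lookahead=- remaining=[- num $]
Step 18: reduce F->id. Stack=[T / F] ptr=9 lookahead=- remaining=[- num $]
Step 19: reduce T->T / F. Stack=[T] ptr=9 lookahead=- remaining=[- num $]
Step 20: reduce E->T. Stack=[E] ptr=9 lookahead=- remaining=[- num $]
Step 21: shift -. Stack=[E -] ptr=10 lookahead=num remaining=[num $]
Step 22: shift num. Stack=[E - num] ptr=11 lookahead=$ remaining=[$]
Step 23: reduce F->num. Stack=[E - F] ptr=11 lookahead=$ remaining=[$]
Step 24: reduce T->F. Stack=[E - T] ptr=11 lookahead=$ remaining=[$]
Step 25: reduce E->E - T. Stack=[E] ptr=11 lookahead=$ remaining=[$]
Step 26: accept. Stack=[E] ptr=11 lookahead=$ remaining=[$]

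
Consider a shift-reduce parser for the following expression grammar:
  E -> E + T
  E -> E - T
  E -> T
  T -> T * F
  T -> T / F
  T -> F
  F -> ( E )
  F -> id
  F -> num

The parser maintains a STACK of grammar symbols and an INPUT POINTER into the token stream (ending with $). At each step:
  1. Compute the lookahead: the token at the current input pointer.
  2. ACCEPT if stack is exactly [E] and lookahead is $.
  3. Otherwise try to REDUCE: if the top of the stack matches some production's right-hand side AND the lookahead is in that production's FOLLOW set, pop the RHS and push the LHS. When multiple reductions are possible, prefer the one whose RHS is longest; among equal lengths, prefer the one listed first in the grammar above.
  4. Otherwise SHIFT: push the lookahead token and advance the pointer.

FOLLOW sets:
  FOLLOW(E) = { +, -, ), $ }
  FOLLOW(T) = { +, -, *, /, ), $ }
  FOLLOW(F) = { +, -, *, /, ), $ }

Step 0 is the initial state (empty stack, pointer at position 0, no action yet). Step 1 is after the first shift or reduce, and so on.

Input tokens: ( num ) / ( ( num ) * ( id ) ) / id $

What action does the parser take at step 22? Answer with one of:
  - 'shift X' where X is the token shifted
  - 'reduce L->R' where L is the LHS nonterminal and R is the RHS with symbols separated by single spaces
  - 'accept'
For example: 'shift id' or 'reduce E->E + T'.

Step 1: shift (. Stack=[(] ptr=1 lookahead=num remaining=[num ) / ( ( num ) * ( id ) ) / id $]
Step 2: shift num. Stack=[( num] ptr=2 lookahead=) remaining=[) / ( ( num ) * ( id ) ) / id $]
Step 3: reduce F->num. Stack=[( F] ptr=2 lookahead=) remaining=[) / ( ( num ) * ( id ) ) / id $]
Step 4: reduce T->F. Stack=[( T] ptr=2 lookahead=) remaining=[) / ( ( num ) * ( id ) ) / id $]
Step 5: reduce E->T. Stack=[( E] ptr=2 lookahead=) remaining=[) / ( ( num ) * ( id ) ) / id $]
Step 6: shift ). Stack=[( E )] ptr=3 lookahead=/ remaining=[/ ( ( num ) * ( id ) ) / id $]
Step 7: reduce F->( E ). Stack=[F] ptr=3 lookahead=/ remaining=[/ ( ( num ) * ( id ) ) / id $]
Step 8: reduce T->F. Stack=[T] ptr=3 lookahead=/ remaining=[/ ( ( num ) * ( id ) ) / id $]
Step 9: shift /. Stack=[T /] ptr=4 lookahead=( remaining=[( ( num ) * ( id ) ) / id $]
Step 10: shift (. Stack=[T / (] ptr=5 lookahead=( remaining=[( num ) * ( id ) ) / id $]
Step 11: shift (. Stack=[T / ( (] ptr=6 lookahead=num remaining=[num ) * ( id ) ) / id $]
Step 12: shift num. Stack=[T / ( ( num] ptr=7 lookahead=) remaining=[) * ( id ) ) / id $]
Step 13: reduce F->num. Stack=[T / ( ( F] ptr=7 lookahead=) remaining=[) * ( id ) ) / id $]
Step 14: reduce T->F. Stack=[T / ( ( T] ptr=7 lookahead=) remaining=[) * ( id ) ) / id $]
Step 15: reduce E->T. Stack=[T / ( ( E] ptr=7 lookahead=) remaining=[) * ( id ) ) / id $]
Step 16: shift ). Stack=[T / ( ( E )] ptr=8 lookahead=* remaining=[* ( id ) ) / id $]
Step 17: reduce F->( E ). Stack=[T / ( F] ptr=8 lookahead=* remaining=[* ( id ) ) / id $]
Step 18: reduce T->F. Stack=[T / ( T] ptr=8 lookahead=* remaining=[* ( id ) ) / id $]
Step 19: shift *. Stack=[T / ( T *] ptr=9 lookahead=( remaining=[( id ) ) / id $]
Step 20: shift (. Stack=[T / ( T * (] ptr=10 lookahead=id remaining=[id ) ) / id $]
Step 21: shift id. Stack=[T / ( T * ( id] ptr=11 lookahead=) remaining=[) ) / id $]
Step 22: reduce F->id. Stack=[T / ( T * ( F] ptr=11 lookahead=) remaining=[) ) / id $]

Answer: reduce F->id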